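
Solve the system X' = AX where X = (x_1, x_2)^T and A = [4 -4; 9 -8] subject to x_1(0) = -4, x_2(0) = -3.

x_1(t) = -12te^(-2t) - 4e^(-2t), x_2(t) = -18te^(-2t) - 3e^(-2t)

Coefficient matrix A = [[4, -4], [9, -8]].
Characteristic polynomial det(A - λI) = λ^2 + 4λ + 4 = 0.
Single eigenvalue λ = -2 with algebraic multiplicity 2.
Eigenvector v = (2,3); generalized eigenvector w with (A-λI)w=v is (-1,-2).
General solution: e^(-2t)[C_1·v + C_2·(t·v + w)].
Applying x_1(0)=-4, x_2(0)=-3 gives C_1=-5, C_2=-6.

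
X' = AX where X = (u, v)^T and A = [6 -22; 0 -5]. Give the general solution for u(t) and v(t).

Coefficient matrix A = [[6, -22], [0, -5]].
Characteristic polynomial det(A - λI) = λ^2 - λ - 30 = 0.
Eigenvalues λ = 6, -5.
For λ=6: (A-λI) row 1 is [0, -22], so an eigenvector is (-1, 0).
For λ=-5: (A-λI) row 1 is [11, -22], so an eigenvector is (-2, -1).
General solution: c_1e^(6t)(-1,0) + c_2e^(-5t)(-2,-1).

u(t) = -c_1e^(6t) - 2c_2e^(-5t), v(t) = -c_2e^(-5t)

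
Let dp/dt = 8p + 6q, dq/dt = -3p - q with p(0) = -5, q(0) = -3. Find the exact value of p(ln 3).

A = [[8,6],[-3,-1]]; eigenvalues λ = 2, 5.
Eigenvectors: (-1,1) for λ=2, (2,-1) for λ=5.
From the initial condition, c_1 = -11, c_2 = -8.
p(ln 3) = (-11)(3^2)(-1) + (-8)(3^5)(2) = -3789.

-3789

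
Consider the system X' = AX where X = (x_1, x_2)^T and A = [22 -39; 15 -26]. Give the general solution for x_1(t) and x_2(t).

Coefficient matrix A = [[22, -39], [15, -26]].
Characteristic polynomial det(A - λI) = λ^2 + 4λ + 13 = 0.
Eigenvalues λ = -2 ± 3i (complex conjugate pair).
For λ=-2+3i: an eigenvector is (-2,-1) - i(-3,-2) = (-2 + 3i, -1 + 2i).
A real fundamental pair from Re and Im of e^((-2+3i)t)v: X_1 = e^(-2t)(cos(3t)·(-2,-1) + sin(3t)·(-3,-2)), X_2 = e^(-2t)(sin(3t)·(-2,-1) - cos(3t)·(-3,-2)).
General solution: C_1X_1 + C_2X_2.

x_1(t) = -3C_1e^(-2t)sin(3t) - 2C_1e^(-2t)cos(3t) - 2C_2e^(-2t)sin(3t) + 3C_2e^(-2t)cos(3t), x_2(t) = -2C_1e^(-2t)sin(3t) - C_1e^(-2t)cos(3t) - C_2e^(-2t)sin(3t) + 2C_2e^(-2t)cos(3t)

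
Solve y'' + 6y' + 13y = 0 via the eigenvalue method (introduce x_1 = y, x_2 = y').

Let x_1 = y, x_2 = y'. Then x_1' = x_2 and x_2' = -13x_1 - 6x_2.
A = [[0,1],[-13,-6]]; det(A-λI) = λ^2 + 6λ + 13.
Eigenvalues λ = -3 ± 2i.

y(t) = c_1e^(-3t)cos(2t) + c_2e^(-3t)sin(2t)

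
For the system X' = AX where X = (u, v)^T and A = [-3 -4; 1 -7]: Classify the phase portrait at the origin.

stable improper node

A = [[-3,-4],[1,-7]]; det(A-λI) = λ^2 + 10λ + 25.
repeated λ = -5 with a single eigenvector.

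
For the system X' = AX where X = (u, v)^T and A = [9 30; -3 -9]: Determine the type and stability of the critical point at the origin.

A = [[9,30],[-3,-9]]; det(A-λI) = λ^2 + 9.
λ = 0 ± 3i: zero real part.

center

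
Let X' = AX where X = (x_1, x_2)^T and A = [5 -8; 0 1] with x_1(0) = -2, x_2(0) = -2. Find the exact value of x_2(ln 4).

A = [[5,-8],[0,1]]; eigenvalues λ = 5, 1.
Eigenvectors: (1,0) for λ=5, (-2,-1) for λ=1.
From the initial condition, c_1 = 2, c_2 = 2.
x_2(ln 4) = (2)(4^5)(0) + (2)(4^1)(-1) = -8.

-8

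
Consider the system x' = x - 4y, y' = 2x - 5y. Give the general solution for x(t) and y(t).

x(t) = -C_1e^(-3t) - 2C_2e^(-t), y(t) = -C_1e^(-3t) - C_2e^(-t)

Coefficient matrix A = [[1, -4], [2, -5]].
Characteristic polynomial det(A - λI) = λ^2 + 4λ + 3 = 0.
Eigenvalues λ = -3, -1.
For λ=-3: (A-λI) row 1 is [4, -4], so an eigenvector is (-1, -1).
For λ=-1: (A-λI) row 1 is [2, -4], so an eigenvector is (-2, -1).
General solution: C_1e^(-3t)(-1,-1) + C_2e^(-t)(-2,-1).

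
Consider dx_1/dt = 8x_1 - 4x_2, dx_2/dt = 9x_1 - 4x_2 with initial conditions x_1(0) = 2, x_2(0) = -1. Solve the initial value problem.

x_1(t) = 16te^(2t) + 2e^(2t), x_2(t) = 24te^(2t) - e^(2t)

Coefficient matrix A = [[8, -4], [9, -4]].
Characteristic polynomial det(A - λI) = λ^2 - 4λ + 4 = 0.
Single eigenvalue λ = 2 with algebraic multiplicity 2.
Eigenvector v = (2,3); generalized eigenvector w with (A-λI)w=v is (1,1).
General solution: e^(2t)[c_1·v + c_2·(t·v + w)].
Applying x_1(0)=2, x_2(0)=-1 gives c_1=-3, c_2=8.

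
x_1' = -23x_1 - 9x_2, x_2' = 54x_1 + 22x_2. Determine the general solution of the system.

x_1(t) = c_1e^(4t) + c_2e^(-5t), x_2(t) = -3c_1e^(4t) - 2c_2e^(-5t)

Coefficient matrix A = [[-23, -9], [54, 22]].
Characteristic polynomial det(A - λI) = λ^2 + λ - 20 = 0.
Eigenvalues λ = 4, -5.
For λ=4: (A-λI) row 1 is [-27, -9], so an eigenvector is (1, -3).
For λ=-5: (A-λI) row 1 is [-18, -9], so an eigenvector is (1, -2).
General solution: c_1e^(4t)(1,-3) + c_2e^(-5t)(1,-2).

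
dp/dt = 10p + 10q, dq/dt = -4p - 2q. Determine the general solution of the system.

Coefficient matrix A = [[10, 10], [-4, -2]].
Characteristic polynomial det(A - λI) = λ^2 - 8λ + 20 = 0.
Eigenvalues λ = 4 ± 2i (complex conjugate pair).
For λ=4+2i: an eigenvector is (-1,1) - i(2,-1) = (-1 - 2i, 1 + i).
A real fundamental pair from Re and Im of e^((4+2i)t)v: X_1 = e^(4t)(cos(2t)·(-1,1) + sin(2t)·(2,-1)), X_2 = e^(4t)(sin(2t)·(-1,1) - cos(2t)·(2,-1)).
General solution: c_1X_1 + c_2X_2.

p(t) = 2c_1e^(4t)sin(2t) - c_1e^(4t)cos(2t) - c_2e^(4t)sin(2t) - 2c_2e^(4t)cos(2t), q(t) = -c_1e^(4t)sin(2t) + c_1e^(4t)cos(2t) + c_2e^(4t)sin(2t) + c_2e^(4t)cos(2t)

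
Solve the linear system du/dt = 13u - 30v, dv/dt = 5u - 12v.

Coefficient matrix A = [[13, -30], [5, -12]].
Characteristic polynomial det(A - λI) = λ^2 - λ - 6 = 0.
Eigenvalues λ = 3, -2.
For λ=3: (A-λI) row 1 is [10, -30], so an eigenvector is (-3, -1).
For λ=-2: (A-λI) row 1 is [15, -30], so an eigenvector is (-2, -1).
General solution: K_1e^(3t)(-3,-1) + K_2e^(-2t)(-2,-1).

u(t) = -3K_1e^(3t) - 2K_2e^(-2t), v(t) = -K_1e^(3t) - K_2e^(-2t)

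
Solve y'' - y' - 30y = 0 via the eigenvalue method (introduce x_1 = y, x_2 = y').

Let x_1 = y, x_2 = y'. Then x_1' = x_2 and x_2' = 30x_1 + x_2.
A = [[0,1],[30,1]]; det(A-λI) = λ^2 - λ - 30.
Eigenvalues λ = -5, 6 with eigenvectors (1,-5), (1,6).

y(t) = K_1e^(-5t) + K_2e^(6t)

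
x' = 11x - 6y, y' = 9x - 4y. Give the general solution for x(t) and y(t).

x(t) = -2K_1e^(2t) + K_2e^(5t), y(t) = -3K_1e^(2t) + K_2e^(5t)

Coefficient matrix A = [[11, -6], [9, -4]].
Characteristic polynomial det(A - λI) = λ^2 - 7λ + 10 = 0.
Eigenvalues λ = 2, 5.
For λ=2: (A-λI) row 1 is [9, -6], so an eigenvector is (-2, -3).
For λ=5: (A-λI) row 1 is [6, -6], so an eigenvector is (1, 1).
General solution: K_1e^(2t)(-2,-3) + K_2e^(5t)(1,1).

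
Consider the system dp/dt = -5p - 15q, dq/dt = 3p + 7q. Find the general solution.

Coefficient matrix A = [[-5, -15], [3, 7]].
Characteristic polynomial det(A - λI) = λ^2 - 2λ + 10 = 0.
Eigenvalues λ = 1 ± 3i (complex conjugate pair).
For λ=1+3i: an eigenvector is (2,-1) - i(1,0) = (2 - i, -1).
A real fundamental pair from Re and Im of e^((1+3i)t)v: X_1 = e^(t)(cos(3t)·(2,-1) + sin(3t)·(1,0)), X_2 = e^(t)(sin(3t)·(2,-1) - cos(3t)·(1,0)).
General solution: c_1X_1 + c_2X_2.

p(t) = c_1e^(t)sin(3t) + 2c_1e^(t)cos(3t) + 2c_2e^(t)sin(3t) - c_2e^(t)cos(3t), q(t) = -c_1e^(t)cos(3t) - c_2e^(t)sin(3t)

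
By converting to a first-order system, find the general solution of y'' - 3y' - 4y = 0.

y(t) = C_1e^(4t) + C_2e^(-t)

Let x_1 = y, x_2 = y'. Then x_1' = x_2 and x_2' = 4x_1 + 3x_2.
A = [[0,1],[4,3]]; det(A-λI) = λ^2 - 3λ - 4.
Eigenvalues λ = 4, -1 with eigenvectors (1,4), (1,-1).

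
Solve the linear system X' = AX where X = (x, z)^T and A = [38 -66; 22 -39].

Coefficient matrix A = [[38, -66], [22, -39]].
Characteristic polynomial det(A - λI) = λ^2 + λ - 30 = 0.
Eigenvalues λ = 5, -6.
For λ=5: (A-λI) row 1 is [33, -66], so an eigenvector is (-2, -1).
For λ=-6: (A-λI) row 1 is [44, -66], so an eigenvector is (3, 2).
General solution: C_1e^(5t)(-2,-1) + C_2e^(-6t)(3,2).

x(t) = -2C_1e^(5t) + 3C_2e^(-6t), z(t) = -C_1e^(5t) + 2C_2e^(-6t)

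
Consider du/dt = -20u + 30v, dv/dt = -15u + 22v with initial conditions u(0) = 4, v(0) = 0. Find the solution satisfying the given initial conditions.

u(t) = -28e^(t)sin(3t) + 4e^(t)cos(3t), v(t) = -20e^(t)sin(3t)

Coefficient matrix A = [[-20, 30], [-15, 22]].
Characteristic polynomial det(A - λI) = λ^2 - 2λ + 10 = 0.
Eigenvalues λ = 1 ± 3i (complex conjugate pair).
For λ=1+3i: an eigenvector is (-3,-2) - i(1,1) = (-3 - i, -2 - i).
A real fundamental pair from Re and Im of e^((1+3i)t)v: X_1 = e^(t)(cos(3t)·(-3,-2) + sin(3t)·(1,1)), X_2 = e^(t)(sin(3t)·(-3,-2) - cos(3t)·(1,1)).
General solution: c_1X_1 + c_2X_2.
Applying u(0)=4, v(0)=0 gives c_1=-4, c_2=8.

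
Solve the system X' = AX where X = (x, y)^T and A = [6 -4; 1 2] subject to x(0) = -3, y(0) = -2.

x(t) = 2te^(4t) - 3e^(4t), y(t) = te^(4t) - 2e^(4t)

Coefficient matrix A = [[6, -4], [1, 2]].
Characteristic polynomial det(A - λI) = λ^2 - 8λ + 16 = 0.
Single eigenvalue λ = 4 with algebraic multiplicity 2.
Eigenvector v = (-2,-1); generalized eigenvector w with (A-λI)w=v is (-1,0).
General solution: e^(4t)[c_1·v + c_2·(t·v + w)].
Applying x(0)=-3, y(0)=-2 gives c_1=2, c_2=-1.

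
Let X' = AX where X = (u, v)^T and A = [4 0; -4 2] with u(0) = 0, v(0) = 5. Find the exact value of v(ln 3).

A = [[4,0],[-4,2]]; eigenvalues λ = 4, 2.
Eigenvectors: (-1,2) for λ=4, (0,-1) for λ=2.
From the initial condition, c_1 = 0, c_2 = -5.
v(ln 3) = (0)(3^4)(2) + (-5)(3^2)(-1) = 45.

45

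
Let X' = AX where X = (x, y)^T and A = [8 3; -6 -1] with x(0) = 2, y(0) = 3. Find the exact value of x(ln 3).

1656

A = [[8,3],[-6,-1]]; eigenvalues λ = 5, 2.
Eigenvectors: (1,-1) for λ=5, (-1,2) for λ=2.
From the initial condition, c_1 = 7, c_2 = 5.
x(ln 3) = (7)(3^5)(1) + (5)(3^2)(-1) = 1656.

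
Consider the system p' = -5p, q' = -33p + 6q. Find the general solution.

Coefficient matrix A = [[-5, 0], [-33, 6]].
Characteristic polynomial det(A - λI) = λ^2 - λ - 30 = 0.
Eigenvalues λ = 6, -5.
For λ=6: (A-λI) row 1 is [-11, 0], so an eigenvector is (0, 1).
For λ=-5: (A-λI) row 2 is [-33, 11], so an eigenvector is (-1, -3).
General solution: C_1e^(6t)(0,1) + C_2e^(-5t)(-1,-3).

p(t) = -C_2e^(-5t), q(t) = C_1e^(6t) - 3C_2e^(-5t)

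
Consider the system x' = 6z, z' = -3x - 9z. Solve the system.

x(t) = -c_1e^(-6t) - 2c_2e^(-3t), z(t) = c_1e^(-6t) + c_2e^(-3t)

Coefficient matrix A = [[0, 6], [-3, -9]].
Characteristic polynomial det(A - λI) = λ^2 + 9λ + 18 = 0.
Eigenvalues λ = -6, -3.
For λ=-6: (A-λI) row 1 is [6, 6], so an eigenvector is (-1, 1).
For λ=-3: (A-λI) row 1 is [3, 6], so an eigenvector is (-2, 1).
General solution: c_1e^(-6t)(-1,1) + c_2e^(-3t)(-2,1).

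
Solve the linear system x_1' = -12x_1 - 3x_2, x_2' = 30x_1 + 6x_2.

Coefficient matrix A = [[-12, -3], [30, 6]].
Characteristic polynomial det(A - λI) = λ^2 + 6λ + 18 = 0.
Eigenvalues λ = -3 ± 3i (complex conjugate pair).
For λ=-3+3i: an eigenvector is (-1,3) - i(0,-1) = (-1, 3 + i).
A real fundamental pair from Re and Im of e^((-3+3i)t)v: X_1 = e^(-3t)(cos(3t)·(-1,3) + sin(3t)·(0,-1)), X_2 = e^(-3t)(sin(3t)·(-1,3) - cos(3t)·(0,-1)).
General solution: c_1X_1 + c_2X_2.

x_1(t) = -c_1e^(-3t)cos(3t) - c_2e^(-3t)sin(3t), x_2(t) = -c_1e^(-3t)sin(3t) + 3c_1e^(-3t)cos(3t) + 3c_2e^(-3t)sin(3t) + c_2e^(-3t)cos(3t)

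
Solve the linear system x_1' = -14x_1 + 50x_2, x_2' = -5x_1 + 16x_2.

Coefficient matrix A = [[-14, 50], [-5, 16]].
Characteristic polynomial det(A - λI) = λ^2 - 2λ + 26 = 0.
Eigenvalues λ = 1 ± 5i (complex conjugate pair).
For λ=1+5i: an eigenvector is (1,0) - i(-3,-1) = (1 + 3i, 0 + i).
A real fundamental pair from Re and Im of e^((1+5i)t)v: X_1 = e^(t)(cos(5t)·(1,0) + sin(5t)·(-3,-1)), X_2 = e^(t)(sin(5t)·(1,0) - cos(5t)·(-3,-1)).
General solution: K_1X_1 + K_2X_2.

x_1(t) = -3K_1e^(t)sin(5t) + K_1e^(t)cos(5t) + K_2e^(t)sin(5t) + 3K_2e^(t)cos(5t), x_2(t) = -K_1e^(t)sin(5t) + K_2e^(t)cos(5t)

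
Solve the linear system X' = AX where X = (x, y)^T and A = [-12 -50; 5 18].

x(t) = 3K_1e^(3t)sin(5t) - K_1e^(3t)cos(5t) - K_2e^(3t)sin(5t) - 3K_2e^(3t)cos(5t), y(t) = -K_1e^(3t)sin(5t) + K_2e^(3t)cos(5t)

Coefficient matrix A = [[-12, -50], [5, 18]].
Characteristic polynomial det(A - λI) = λ^2 - 6λ + 34 = 0.
Eigenvalues λ = 3 ± 5i (complex conjugate pair).
For λ=3+5i: an eigenvector is (-1,0) - i(3,-1) = (-1 - 3i, 0 + i).
A real fundamental pair from Re and Im of e^((3+5i)t)v: X_1 = e^(3t)(cos(5t)·(-1,0) + sin(5t)·(3,-1)), X_2 = e^(3t)(sin(5t)·(-1,0) - cos(5t)·(3,-1)).
General solution: K_1X_1 + K_2X_2.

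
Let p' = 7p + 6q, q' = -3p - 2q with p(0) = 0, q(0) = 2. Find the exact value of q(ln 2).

A = [[7,6],[-3,-2]]; eigenvalues λ = 4, 1.
Eigenvectors: (2,-1) for λ=4, (1,-1) for λ=1.
From the initial condition, c_1 = 2, c_2 = -4.
q(ln 2) = (2)(2^4)(-1) + (-4)(2^1)(-1) = -24.

-24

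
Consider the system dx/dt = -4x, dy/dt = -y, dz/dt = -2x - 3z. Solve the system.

Coefficient matrix A = [[-4, 0, 0], [0, -1, 0], [-2, 0, -3]].
det(A - λI) = 0 gives eigenvalues λ = -4, -1, -3.
For λ=-4: eigenvector (1,0,2).
For λ=-1: eigenvector (0,1,0).
For λ=-3: eigenvector (0,0,1).
General solution: C_1e^(-4t)(1,0,2) + C_2e^(-t)(0,1,0) + C_3e^(-3t)(0,0,1).

x(t) = C_1e^(-4t), y(t) = C_2e^(-t), z(t) = 2C_1e^(-4t) + C_3e^(-3t)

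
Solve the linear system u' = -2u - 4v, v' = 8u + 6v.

u(t) = K_1e^(2t)sin(4t) - K_2e^(2t)cos(4t), v(t) = -K_1e^(2t)sin(4t) - K_1e^(2t)cos(4t) - K_2e^(2t)sin(4t) + K_2e^(2t)cos(4t)

Coefficient matrix A = [[-2, -4], [8, 6]].
Characteristic polynomial det(A - λI) = λ^2 - 4λ + 20 = 0.
Eigenvalues λ = 2 ± 4i (complex conjugate pair).
For λ=2+4i: an eigenvector is (0,-1) - i(1,-1) = (0 - i, -1 + i).
A real fundamental pair from Re and Im of e^((2+4i)t)v: X_1 = e^(2t)(cos(4t)·(0,-1) + sin(4t)·(1,-1)), X_2 = e^(2t)(sin(4t)·(0,-1) - cos(4t)·(1,-1)).
General solution: K_1X_1 + K_2X_2.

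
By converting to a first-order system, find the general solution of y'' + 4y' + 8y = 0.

y(t) = K_1e^(-2t)cos(2t) + K_2e^(-2t)sin(2t)

Let x_1 = y, x_2 = y'. Then x_1' = x_2 and x_2' = -8x_1 - 4x_2.
A = [[0,1],[-8,-4]]; det(A-λI) = λ^2 + 4λ + 8.
Eigenvalues λ = -2 ± 2i.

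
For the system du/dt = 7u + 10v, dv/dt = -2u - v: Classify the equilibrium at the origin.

A = [[7,10],[-2,-1]]; det(A-λI) = λ^2 - 6λ + 13.
λ = 3 ± 2i: positive real part.

unstable spiral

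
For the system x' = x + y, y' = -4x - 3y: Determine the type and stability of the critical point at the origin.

stable improper node

A = [[1,1],[-4,-3]]; det(A-λI) = λ^2 + 2λ + 1.
repeated λ = -1 with a single eigenvector.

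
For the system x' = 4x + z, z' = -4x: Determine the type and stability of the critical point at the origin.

unstable improper node

A = [[4,1],[-4,0]]; det(A-λI) = λ^2 - 4λ + 4.
repeated λ = 2 with a single eigenvector.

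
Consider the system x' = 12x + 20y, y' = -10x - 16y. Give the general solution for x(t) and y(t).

x(t) = -c_1e^(-2t)sin(2t) - 3c_1e^(-2t)cos(2t) - 3c_2e^(-2t)sin(2t) + c_2e^(-2t)cos(2t), y(t) = c_1e^(-2t)sin(2t) + 2c_1e^(-2t)cos(2t) + 2c_2e^(-2t)sin(2t) - c_2e^(-2t)cos(2t)

Coefficient matrix A = [[12, 20], [-10, -16]].
Characteristic polynomial det(A - λI) = λ^2 + 4λ + 8 = 0.
Eigenvalues λ = -2 ± 2i (complex conjugate pair).
For λ=-2+2i: an eigenvector is (-3,2) - i(-1,1) = (-3 + i, 2 - i).
A real fundamental pair from Re and Im of e^((-2+2i)t)v: X_1 = e^(-2t)(cos(2t)·(-3,2) + sin(2t)·(-1,1)), X_2 = e^(-2t)(sin(2t)·(-3,2) - cos(2t)·(-1,1)).
General solution: c_1X_1 + c_2X_2.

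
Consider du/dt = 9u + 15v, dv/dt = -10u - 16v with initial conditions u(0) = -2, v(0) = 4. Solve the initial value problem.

Coefficient matrix A = [[9, 15], [-10, -16]].
Characteristic polynomial det(A - λI) = λ^2 + 7λ + 6 = 0.
Eigenvalues λ = -1, -6.
For λ=-1: (A-λI) row 1 is [10, 15], so an eigenvector is (3, -2).
For λ=-6: (A-λI) row 1 is [15, 15], so an eigenvector is (1, -1).
General solution: C_1e^(-t)(3,-2) + C_2e^(-6t)(1,-1).
Applying u(0)=-2, v(0)=4 gives C_1=2, C_2=-8.

u(t) = 6e^(-t) - 8e^(-6t), v(t) = -4e^(-t) + 8e^(-6t)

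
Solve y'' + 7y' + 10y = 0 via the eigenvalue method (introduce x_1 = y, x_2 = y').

Let x_1 = y, x_2 = y'. Then x_1' = x_2 and x_2' = -10x_1 - 7x_2.
A = [[0,1],[-10,-7]]; det(A-λI) = λ^2 + 7λ + 10.
Eigenvalues λ = -2, -5 with eigenvectors (1,-2), (1,-5).

y(t) = C_1e^(-2t) + C_2e^(-5t)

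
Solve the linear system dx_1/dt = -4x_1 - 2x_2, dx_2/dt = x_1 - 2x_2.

x_1(t) = c_1e^(-3t)sin(t) + c_1e^(-3t)cos(t) + c_2e^(-3t)sin(t) - c_2e^(-3t)cos(t), x_2(t) = -c_1e^(-3t)cos(t) - c_2e^(-3t)sin(t)

Coefficient matrix A = [[-4, -2], [1, -2]].
Characteristic polynomial det(A - λI) = λ^2 + 6λ + 10 = 0.
Eigenvalues λ = -3 ± i (complex conjugate pair).
For λ=-3+i: an eigenvector is (1,-1) - i(1,0) = (1 - i, -1).
A real fundamental pair from Re and Im of e^((-3+i)t)v: X_1 = e^(-3t)(cos(t)·(1,-1) + sin(t)·(1,0)), X_2 = e^(-3t)(sin(t)·(1,-1) - cos(t)·(1,0)).
General solution: c_1X_1 + c_2X_2.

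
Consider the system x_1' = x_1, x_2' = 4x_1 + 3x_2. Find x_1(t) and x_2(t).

Coefficient matrix A = [[1, 0], [4, 3]].
Characteristic polynomial det(A - λI) = λ^2 - 4λ + 3 = 0.
Eigenvalues λ = 3, 1.
For λ=3: (A-λI) row 1 is [-2, 0], so an eigenvector is (0, 1).
For λ=1: (A-λI) row 2 is [4, 2], so an eigenvector is (-1, 2).
General solution: K_1e^(3t)(0,1) + K_2e^(t)(-1,2).

x_1(t) = -K_2e^(t), x_2(t) = K_1e^(3t) + 2K_2e^(t)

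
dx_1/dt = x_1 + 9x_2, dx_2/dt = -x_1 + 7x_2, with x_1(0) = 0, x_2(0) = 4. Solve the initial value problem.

x_1(t) = 36te^(4t), x_2(t) = 12te^(4t) + 4e^(4t)

Coefficient matrix A = [[1, 9], [-1, 7]].
Characteristic polynomial det(A - λI) = λ^2 - 8λ + 16 = 0.
Single eigenvalue λ = 4 with algebraic multiplicity 2.
Eigenvector v = (3,1); generalized eigenvector w with (A-λI)w=v is (-1,0).
General solution: e^(4t)[c_1·v + c_2·(t·v + w)].
Applying x_1(0)=0, x_2(0)=4 gives c_1=4, c_2=12.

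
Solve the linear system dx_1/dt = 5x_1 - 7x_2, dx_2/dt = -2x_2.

x_1(t) = -K_1e^(5t) + K_2e^(-2t), x_2(t) = K_2e^(-2t)

Coefficient matrix A = [[5, -7], [0, -2]].
Characteristic polynomial det(A - λI) = λ^2 - 3λ - 10 = 0.
Eigenvalues λ = 5, -2.
For λ=5: (A-λI) row 1 is [0, -7], so an eigenvector is (-1, 0).
For λ=-2: (A-λI) row 1 is [7, -7], so an eigenvector is (1, 1).
General solution: K_1e^(5t)(-1,0) + K_2e^(-2t)(1,1).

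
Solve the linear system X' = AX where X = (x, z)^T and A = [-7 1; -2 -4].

Coefficient matrix A = [[-7, 1], [-2, -4]].
Characteristic polynomial det(A - λI) = λ^2 + 11λ + 30 = 0.
Eigenvalues λ = -5, -6.
For λ=-5: (A-λI) row 1 is [-2, 1], so an eigenvector is (1, 2).
For λ=-6: (A-λI) row 1 is [-1, 1], so an eigenvector is (-1, -1).
General solution: C_1e^(-5t)(1,2) + C_2e^(-6t)(-1,-1).

x(t) = C_1e^(-5t) - C_2e^(-6t), z(t) = 2C_1e^(-5t) - C_2e^(-6t)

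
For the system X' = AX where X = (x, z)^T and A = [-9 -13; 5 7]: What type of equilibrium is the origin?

stable spiral

A = [[-9,-13],[5,7]]; det(A-λI) = λ^2 + 2λ + 2.
λ = -1 ± i: negative real part.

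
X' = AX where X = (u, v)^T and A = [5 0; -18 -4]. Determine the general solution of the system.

u(t) = K_2e^(5t), v(t) = K_1e^(-4t) - 2K_2e^(5t)

Coefficient matrix A = [[5, 0], [-18, -4]].
Characteristic polynomial det(A - λI) = λ^2 - λ - 20 = 0.
Eigenvalues λ = -4, 5.
For λ=-4: (A-λI) row 1 is [9, 0], so an eigenvector is (0, 1).
For λ=5: (A-λI) row 2 is [-18, -9], so an eigenvector is (1, -2).
General solution: K_1e^(-4t)(0,1) + K_2e^(5t)(1,-2).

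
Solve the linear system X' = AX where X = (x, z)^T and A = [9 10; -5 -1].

Coefficient matrix A = [[9, 10], [-5, -1]].
Characteristic polynomial det(A - λI) = λ^2 - 8λ + 41 = 0.
Eigenvalues λ = 4 ± 5i (complex conjugate pair).
For λ=4+5i: an eigenvector is (-1,0) - i(-1,1) = (-1 + i, 0 - i).
A real fundamental pair from Re and Im of e^((4+5i)t)v: X_1 = e^(4t)(cos(5t)·(-1,0) + sin(5t)·(-1,1)), X_2 = e^(4t)(sin(5t)·(-1,0) - cos(5t)·(-1,1)).
General solution: c_1X_1 + c_2X_2.

x(t) = -c_1e^(4t)sin(5t) - c_1e^(4t)cos(5t) - c_2e^(4t)sin(5t) + c_2e^(4t)cos(5t), z(t) = c_1e^(4t)sin(5t) - c_2e^(4t)cos(5t)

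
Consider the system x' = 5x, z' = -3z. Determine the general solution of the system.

x(t) = C_2e^(5t), z(t) = -C_1e^(-3t)

Coefficient matrix A = [[5, 0], [0, -3]].
Characteristic polynomial det(A - λI) = λ^2 - 2λ - 15 = 0.
Eigenvalues λ = -3, 5.
For λ=-3: (A-λI) row 1 is [8, 0], so an eigenvector is (0, -1).
For λ=5: (A-λI) row 2 is [0, -8], so an eigenvector is (1, 0).
General solution: C_1e^(-3t)(0,-1) + C_2e^(5t)(1,0).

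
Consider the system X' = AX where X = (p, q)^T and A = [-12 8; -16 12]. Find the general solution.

Coefficient matrix A = [[-12, 8], [-16, 12]].
Characteristic polynomial det(A - λI) = λ^2 - 16 = 0.
Eigenvalues λ = 4, -4.
For λ=4: (A-λI) row 1 is [-16, 8], so an eigenvector is (1, 2).
For λ=-4: (A-λI) row 1 is [-8, 8], so an eigenvector is (-1, -1).
General solution: K_1e^(4t)(1,2) + K_2e^(-4t)(-1,-1).

p(t) = K_1e^(4t) - K_2e^(-4t), q(t) = 2K_1e^(4t) - K_2e^(-4t)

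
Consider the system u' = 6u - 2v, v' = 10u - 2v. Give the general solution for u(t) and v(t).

Coefficient matrix A = [[6, -2], [10, -2]].
Characteristic polynomial det(A - λI) = λ^2 - 4λ + 8 = 0.
Eigenvalues λ = 2 ± 2i (complex conjugate pair).
For λ=2+2i: an eigenvector is (1,2) - i(0,1) = (1, 2 - i).
A real fundamental pair from Re and Im of e^((2+2i)t)v: X_1 = e^(2t)(cos(2t)·(1,2) + sin(2t)·(0,1)), X_2 = e^(2t)(sin(2t)·(1,2) - cos(2t)·(0,1)).
General solution: K_1X_1 + K_2X_2.

u(t) = K_1e^(2t)cos(2t) + K_2e^(2t)sin(2t), v(t) = K_1e^(2t)sin(2t) + 2K_1e^(2t)cos(2t) + 2K_2e^(2t)sin(2t) - K_2e^(2t)cos(2t)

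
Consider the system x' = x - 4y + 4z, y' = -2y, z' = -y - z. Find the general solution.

Coefficient matrix A = [[1, -4, 4], [0, -2, 0], [0, -1, -1]].
det(A - λI) = 0 gives eigenvalues λ = 1, -2, -1.
For λ=1: eigenvector (1,0,0).
For λ=-2: eigenvector (0,1,1).
For λ=-1: eigenvector (-2,0,1).
General solution: C_1e^(t)(1,0,0) + C_2e^(-2t)(0,1,1) + C_3e^(-t)(-2,0,1).

x(t) = C_1e^(t) - 2C_3e^(-t), y(t) = C_2e^(-2t), z(t) = C_2e^(-2t) + C_3e^(-t)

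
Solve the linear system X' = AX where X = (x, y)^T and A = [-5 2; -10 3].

Coefficient matrix A = [[-5, 2], [-10, 3]].
Characteristic polynomial det(A - λI) = λ^2 + 2λ + 5 = 0.
Eigenvalues λ = -1 ± 2i (complex conjugate pair).
For λ=-1+2i: an eigenvector is (0,1) - i(1,2) = (0 - i, 1 - 2i).
A real fundamental pair from Re and Im of e^((-1+2i)t)v: X_1 = e^(-t)(cos(2t)·(0,1) + sin(2t)·(1,2)), X_2 = e^(-t)(sin(2t)·(0,1) - cos(2t)·(1,2)).
General solution: C_1X_1 + C_2X_2.

x(t) = C_1e^(-t)sin(2t) - C_2e^(-t)cos(2t), y(t) = 2C_1e^(-t)sin(2t) + C_1e^(-t)cos(2t) + C_2e^(-t)sin(2t) - 2C_2e^(-t)cos(2t)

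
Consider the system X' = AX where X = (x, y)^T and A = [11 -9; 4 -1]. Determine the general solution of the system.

x(t) = 3K_1e^(5t) + 3K_2te^(5t) + 2K_2e^(5t), y(t) = 2K_1e^(5t) + 2K_2te^(5t) + K_2e^(5t)

Coefficient matrix A = [[11, -9], [4, -1]].
Characteristic polynomial det(A - λI) = λ^2 - 10λ + 25 = 0.
Single eigenvalue λ = 5 with algebraic multiplicity 2.
Eigenvector v = (3,2); generalized eigenvector w with (A-λI)w=v is (2,1).
General solution: e^(5t)[K_1·v + K_2·(t·v + w)].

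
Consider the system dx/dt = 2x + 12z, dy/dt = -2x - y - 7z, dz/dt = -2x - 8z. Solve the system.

Coefficient matrix A = [[2, 0, 12], [-2, -1, -7], [-2, 0, -8]].
det(A - λI) = 0 gives eigenvalues λ = -4, -1, -2.
For λ=-4: eigenvector (-2,1,1).
For λ=-1: eigenvector (0,1,0).
For λ=-2: eigenvector (-3,1,1).
General solution: c_1e^(-4t)(-2,1,1) + c_2e^(-t)(0,1,0) + c_3e^(-2t)(-3,1,1).

x(t) = -2c_1e^(-4t) - 3c_3e^(-2t), y(t) = c_1e^(-4t) + c_2e^(-t) + c_3e^(-2t), z(t) = c_1e^(-4t) + c_3e^(-2t)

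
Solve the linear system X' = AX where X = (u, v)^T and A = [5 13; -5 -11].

u(t) = 3K_1e^(-3t)sin(t) + 2K_1e^(-3t)cos(t) + 2K_2e^(-3t)sin(t) - 3K_2e^(-3t)cos(t), v(t) = -2K_1e^(-3t)sin(t) - K_1e^(-3t)cos(t) - K_2e^(-3t)sin(t) + 2K_2e^(-3t)cos(t)

Coefficient matrix A = [[5, 13], [-5, -11]].
Characteristic polynomial det(A - λI) = λ^2 + 6λ + 10 = 0.
Eigenvalues λ = -3 ± i (complex conjugate pair).
For λ=-3+i: an eigenvector is (2,-1) - i(3,-2) = (2 - 3i, -1 + 2i).
A real fundamental pair from Re and Im of e^((-3+i)t)v: X_1 = e^(-3t)(cos(t)·(2,-1) + sin(t)·(3,-2)), X_2 = e^(-3t)(sin(t)·(2,-1) - cos(t)·(3,-2)).
General solution: K_1X_1 + K_2X_2.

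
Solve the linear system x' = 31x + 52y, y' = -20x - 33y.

Coefficient matrix A = [[31, 52], [-20, -33]].
Characteristic polynomial det(A - λI) = λ^2 + 2λ + 17 = 0.
Eigenvalues λ = -1 ± 4i (complex conjugate pair).
For λ=-1+4i: an eigenvector is (3,-2) - i(-2,1) = (3 + 2i, -2 - i).
A real fundamental pair from Re and Im of e^((-1+4i)t)v: X_1 = e^(-t)(cos(4t)·(3,-2) + sin(4t)·(-2,1)), X_2 = e^(-t)(sin(4t)·(3,-2) - cos(4t)·(-2,1)).
General solution: K_1X_1 + K_2X_2.

x(t) = -2K_1e^(-t)sin(4t) + 3K_1e^(-t)cos(4t) + 3K_2e^(-t)sin(4t) + 2K_2e^(-t)cos(4t), y(t) = K_1e^(-t)sin(4t) - 2K_1e^(-t)cos(4t) - 2K_2e^(-t)sin(4t) - K_2e^(-t)cos(4t)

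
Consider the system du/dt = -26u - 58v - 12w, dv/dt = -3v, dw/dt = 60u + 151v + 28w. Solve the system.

u(t) = K_1e^(-2t) - 2K_2e^(-3t) - 2K_3e^(4t), v(t) = K_2e^(-3t), w(t) = -2K_1e^(-2t) - K_2e^(-3t) + 5K_3e^(4t)

Coefficient matrix A = [[-26, -58, -12], [0, -3, 0], [60, 151, 28]].
det(A - λI) = 0 gives eigenvalues λ = -2, -3, 4.
For λ=-2: eigenvector (1,0,-2).
For λ=-3: eigenvector (-2,1,-1).
For λ=4: eigenvector (-2,0,5).
General solution: K_1e^(-2t)(1,0,-2) + K_2e^(-3t)(-2,1,-1) + K_3e^(4t)(-2,0,5).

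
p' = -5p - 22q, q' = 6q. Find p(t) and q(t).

p(t) = 2c_1e^(6t) + c_2e^(-5t), q(t) = -c_1e^(6t)

Coefficient matrix A = [[-5, -22], [0, 6]].
Characteristic polynomial det(A - λI) = λ^2 - λ - 30 = 0.
Eigenvalues λ = 6, -5.
For λ=6: (A-λI) row 1 is [-11, -22], so an eigenvector is (2, -1).
For λ=-5: (A-λI) row 1 is [0, -22], so an eigenvector is (1, 0).
General solution: c_1e^(6t)(2,-1) + c_2e^(-5t)(1,0).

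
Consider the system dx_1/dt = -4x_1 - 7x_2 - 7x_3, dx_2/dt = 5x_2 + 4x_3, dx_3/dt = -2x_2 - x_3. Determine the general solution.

x_1(t) = c_1e^(-4t) - c_3e^(3t), x_2(t) = c_2e^(t) + 2c_3e^(3t), x_3(t) = -c_2e^(t) - c_3e^(3t)

Coefficient matrix A = [[-4, -7, -7], [0, 5, 4], [0, -2, -1]].
det(A - λI) = 0 gives eigenvalues λ = -4, 1, 3.
For λ=-4: eigenvector (1,0,0).
For λ=1: eigenvector (0,1,-1).
For λ=3: eigenvector (-1,2,-1).
General solution: c_1e^(-4t)(1,0,0) + c_2e^(t)(0,1,-1) + c_3e^(3t)(-1,2,-1).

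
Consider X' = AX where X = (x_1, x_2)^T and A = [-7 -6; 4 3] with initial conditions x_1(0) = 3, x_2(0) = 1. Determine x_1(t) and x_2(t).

Coefficient matrix A = [[-7, -6], [4, 3]].
Characteristic polynomial det(A - λI) = λ^2 + 4λ + 3 = 0.
Eigenvalues λ = -1, -3.
For λ=-1: (A-λI) row 1 is [-6, -6], so an eigenvector is (-1, 1).
For λ=-3: (A-λI) row 1 is [-4, -6], so an eigenvector is (-3, 2).
General solution: c_1e^(-t)(-1,1) + c_2e^(-3t)(-3,2).
Applying x_1(0)=3, x_2(0)=1 gives c_1=9, c_2=-4.

x_1(t) = -9e^(-t) + 12e^(-3t), x_2(t) = 9e^(-t) - 8e^(-3t)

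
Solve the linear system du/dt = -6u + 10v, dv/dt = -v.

Coefficient matrix A = [[-6, 10], [0, -1]].
Characteristic polynomial det(A - λI) = λ^2 + 7λ + 6 = 0.
Eigenvalues λ = -1, -6.
For λ=-1: (A-λI) row 1 is [-5, 10], so an eigenvector is (2, 1).
For λ=-6: (A-λI) row 1 is [0, 10], so an eigenvector is (-1, 0).
General solution: C_1e^(-t)(2,1) + C_2e^(-6t)(-1,0).

u(t) = 2C_1e^(-t) - C_2e^(-6t), v(t) = C_1e^(-t)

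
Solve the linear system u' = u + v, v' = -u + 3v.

u(t) = K_1e^(2t) + K_2te^(2t) + K_2e^(2t), v(t) = K_1e^(2t) + K_2te^(2t) + 2K_2e^(2t)

Coefficient matrix A = [[1, 1], [-1, 3]].
Characteristic polynomial det(A - λI) = λ^2 - 4λ + 4 = 0.
Single eigenvalue λ = 2 with algebraic multiplicity 2.
Eigenvector v = (1,1); generalized eigenvector w with (A-λI)w=v is (1,2).
General solution: e^(2t)[K_1·v + K_2·(t·v + w)].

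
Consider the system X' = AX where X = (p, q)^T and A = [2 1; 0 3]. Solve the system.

Coefficient matrix A = [[2, 1], [0, 3]].
Characteristic polynomial det(A - λI) = λ^2 - 5λ + 6 = 0.
Eigenvalues λ = 3, 2.
For λ=3: (A-λI) row 1 is [-1, 1], so an eigenvector is (-1, -1).
For λ=2: (A-λI) row 1 is [0, 1], so an eigenvector is (1, 0).
General solution: K_1e^(3t)(-1,-1) + K_2e^(2t)(1,0).

p(t) = -K_1e^(3t) + K_2e^(2t), q(t) = -K_1e^(3t)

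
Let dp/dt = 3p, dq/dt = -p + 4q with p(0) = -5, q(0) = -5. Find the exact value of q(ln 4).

-320

A = [[3,0],[-1,4]]; eigenvalues λ = 3, 4.
Eigenvectors: (-1,-1) for λ=3, (0,1) for λ=4.
From the initial condition, c_1 = 5, c_2 = 0.
q(ln 4) = (5)(4^3)(-1) + (0)(4^4)(1) = -320.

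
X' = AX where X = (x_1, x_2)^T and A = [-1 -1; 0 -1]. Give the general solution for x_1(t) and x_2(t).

Coefficient matrix A = [[-1, -1], [0, -1]].
Characteristic polynomial det(A - λI) = λ^2 + 2λ + 1 = 0.
Single eigenvalue λ = -1 with algebraic multiplicity 2.
Eigenvector v = (1,0); generalized eigenvector w with (A-λI)w=v is (1,-1).
General solution: e^(-t)[K_1·v + K_2·(t·v + w)].

x_1(t) = K_1e^(-t) + K_2te^(-t) + K_2e^(-t), x_2(t) = -K_2e^(-t)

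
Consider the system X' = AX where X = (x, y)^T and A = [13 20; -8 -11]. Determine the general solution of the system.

Coefficient matrix A = [[13, 20], [-8, -11]].
Characteristic polynomial det(A - λI) = λ^2 - 2λ + 17 = 0.
Eigenvalues λ = 1 ± 4i (complex conjugate pair).
For λ=1+4i: an eigenvector is (1,-1) - i(-2,1) = (1 + 2i, -1 - i).
A real fundamental pair from Re and Im of e^((1+4i)t)v: X_1 = e^(t)(cos(4t)·(1,-1) + sin(4t)·(-2,1)), X_2 = e^(t)(sin(4t)·(1,-1) - cos(4t)·(-2,1)).
General solution: K_1X_1 + K_2X_2.

x(t) = -2K_1e^(t)sin(4t) + K_1e^(t)cos(4t) + K_2e^(t)sin(4t) + 2K_2e^(t)cos(4t), y(t) = K_1e^(t)sin(4t) - K_1e^(t)cos(4t) - K_2e^(t)sin(4t) - K_2e^(t)cos(4t)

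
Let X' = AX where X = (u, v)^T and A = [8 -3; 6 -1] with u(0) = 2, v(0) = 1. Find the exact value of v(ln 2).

88

A = [[8,-3],[6,-1]]; eigenvalues λ = 5, 2.
Eigenvectors: (-1,-1) for λ=5, (1,2) for λ=2.
From the initial condition, c_1 = -3, c_2 = -1.
v(ln 2) = (-3)(2^5)(-1) + (-1)(2^2)(2) = 88.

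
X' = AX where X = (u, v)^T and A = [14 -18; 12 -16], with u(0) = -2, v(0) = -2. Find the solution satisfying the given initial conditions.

Coefficient matrix A = [[14, -18], [12, -16]].
Characteristic polynomial det(A - λI) = λ^2 + 2λ - 8 = 0.
Eigenvalues λ = 2, -4.
For λ=2: (A-λI) row 1 is [12, -18], so an eigenvector is (3, 2).
For λ=-4: (A-λI) row 1 is [18, -18], so an eigenvector is (-1, -1).
General solution: c_1e^(2t)(3,2) + c_2e^(-4t)(-1,-1).
Applying u(0)=-2, v(0)=-2 gives c_1=0, c_2=2.

u(t) = -2e^(-4t), v(t) = -2e^(-4t)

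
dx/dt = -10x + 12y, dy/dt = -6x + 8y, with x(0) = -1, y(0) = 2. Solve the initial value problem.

Coefficient matrix A = [[-10, 12], [-6, 8]].
Characteristic polynomial det(A - λI) = λ^2 + 2λ - 8 = 0.
Eigenvalues λ = -4, 2.
For λ=-4: (A-λI) row 1 is [-6, 12], so an eigenvector is (-2, -1).
For λ=2: (A-λI) row 1 is [-12, 12], so an eigenvector is (1, 1).
General solution: C_1e^(-4t)(-2,-1) + C_2e^(2t)(1,1).
Applying x(0)=-1, y(0)=2 gives C_1=3, C_2=5.

x(t) = 5e^(2t) - 6e^(-4t), y(t) = 5e^(2t) - 3e^(-4t)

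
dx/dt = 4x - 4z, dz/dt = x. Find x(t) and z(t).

Coefficient matrix A = [[4, -4], [1, 0]].
Characteristic polynomial det(A - λI) = λ^2 - 4λ + 4 = 0.
Single eigenvalue λ = 2 with algebraic multiplicity 2.
Eigenvector v = (2,1); generalized eigenvector w with (A-λI)w=v is (-3,-2).
General solution: e^(2t)[K_1·v + K_2·(t·v + w)].

x(t) = 2K_1e^(2t) + 2K_2te^(2t) - 3K_2e^(2t), z(t) = K_1e^(2t) + K_2te^(2t) - 2K_2e^(2t)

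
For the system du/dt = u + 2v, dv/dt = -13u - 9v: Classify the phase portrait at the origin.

A = [[1,2],[-13,-9]]; det(A-λI) = λ^2 + 8λ + 17.
λ = -4 ± i: negative real part.

stable spiral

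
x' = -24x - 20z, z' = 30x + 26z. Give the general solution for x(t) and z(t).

x(t) = C_1e^(-4t) + 2C_2e^(6t), z(t) = -C_1e^(-4t) - 3C_2e^(6t)

Coefficient matrix A = [[-24, -20], [30, 26]].
Characteristic polynomial det(A - λI) = λ^2 - 2λ - 24 = 0.
Eigenvalues λ = -4, 6.
For λ=-4: (A-λI) row 1 is [-20, -20], so an eigenvector is (1, -1).
For λ=6: (A-λI) row 1 is [-30, -20], so an eigenvector is (2, -3).
General solution: C_1e^(-4t)(1,-1) + C_2e^(6t)(2,-3).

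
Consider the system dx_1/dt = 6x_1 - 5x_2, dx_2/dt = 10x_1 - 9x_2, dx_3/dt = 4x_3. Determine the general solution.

Coefficient matrix A = [[6, -5, 0], [10, -9, 0], [0, 0, 4]].
det(A - λI) = 0 gives eigenvalues λ = -4, 1, 4.
For λ=-4: eigenvector (1,2,0).
For λ=1: eigenvector (-1,-1,0).
For λ=4: eigenvector (0,0,1).
General solution: c_1e^(-4t)(1,2,0) + c_2e^(t)(-1,-1,0) + c_3e^(4t)(0,0,1).

x_1(t) = c_1e^(-4t) - c_2e^(t), x_2(t) = 2c_1e^(-4t) - c_2e^(t), x_3(t) = c_3e^(4t)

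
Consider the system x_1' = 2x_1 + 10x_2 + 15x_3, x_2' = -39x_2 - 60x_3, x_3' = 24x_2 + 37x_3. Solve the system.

x_1(t) = c_1e^(2t) - c_2e^(-3t), x_2(t) = 5c_2e^(-3t) + 3c_3e^(t), x_3(t) = -3c_2e^(-3t) - 2c_3e^(t)

Coefficient matrix A = [[2, 10, 15], [0, -39, -60], [0, 24, 37]].
det(A - λI) = 0 gives eigenvalues λ = 2, -3, 1.
For λ=2: eigenvector (1,0,0).
For λ=-3: eigenvector (-1,5,-3).
For λ=1: eigenvector (0,3,-2).
General solution: c_1e^(2t)(1,0,0) + c_2e^(-3t)(-1,5,-3) + c_3e^(t)(0,3,-2).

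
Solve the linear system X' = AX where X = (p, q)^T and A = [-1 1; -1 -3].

p(t) = -K_1e^(-2t) - K_2te^(-2t) + 2K_2e^(-2t), q(t) = K_1e^(-2t) + K_2te^(-2t) - 3K_2e^(-2t)

Coefficient matrix A = [[-1, 1], [-1, -3]].
Characteristic polynomial det(A - λI) = λ^2 + 4λ + 4 = 0.
Single eigenvalue λ = -2 with algebraic multiplicity 2.
Eigenvector v = (-1,1); generalized eigenvector w with (A-λI)w=v is (2,-3).
General solution: e^(-2t)[K_1·v + K_2·(t·v + w)].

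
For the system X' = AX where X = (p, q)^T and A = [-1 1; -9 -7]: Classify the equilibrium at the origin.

stable improper node

A = [[-1,1],[-9,-7]]; det(A-λI) = λ^2 + 8λ + 16.
repeated λ = -4 with a single eigenvector.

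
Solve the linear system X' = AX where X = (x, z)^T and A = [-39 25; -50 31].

Coefficient matrix A = [[-39, 25], [-50, 31]].
Characteristic polynomial det(A - λI) = λ^2 + 8λ + 41 = 0.
Eigenvalues λ = -4 ± 5i (complex conjugate pair).
For λ=-4+5i: an eigenvector is (-2,-3) - i(-1,-1) = (-2 + i, -3 + i).
A real fundamental pair from Re and Im of e^((-4+5i)t)v: X_1 = e^(-4t)(cos(5t)·(-2,-3) + sin(5t)·(-1,-1)), X_2 = e^(-4t)(sin(5t)·(-2,-3) - cos(5t)·(-1,-1)).
General solution: c_1X_1 + c_2X_2.

x(t) = -c_1e^(-4t)sin(5t) - 2c_1e^(-4t)cos(5t) - 2c_2e^(-4t)sin(5t) + c_2e^(-4t)cos(5t), z(t) = -c_1e^(-4t)sin(5t) - 3c_1e^(-4t)cos(5t) - 3c_2e^(-4t)sin(5t) + c_2e^(-4t)cos(5t)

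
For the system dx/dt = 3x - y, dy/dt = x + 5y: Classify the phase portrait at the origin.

unstable improper node

A = [[3,-1],[1,5]]; det(A-λI) = λ^2 - 8λ + 16.
repeated λ = 4 with a single eigenvector.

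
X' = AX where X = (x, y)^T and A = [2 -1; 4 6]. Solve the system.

Coefficient matrix A = [[2, -1], [4, 6]].
Characteristic polynomial det(A - λI) = λ^2 - 8λ + 16 = 0.
Single eigenvalue λ = 4 with algebraic multiplicity 2.
Eigenvector v = (-1,2); generalized eigenvector w with (A-λI)w=v is (1,-1).
General solution: e^(4t)[C_1·v + C_2·(t·v + w)].

x(t) = -C_1e^(4t) - C_2te^(4t) + C_2e^(4t), y(t) = 2C_1e^(4t) + 2C_2te^(4t) - C_2e^(4t)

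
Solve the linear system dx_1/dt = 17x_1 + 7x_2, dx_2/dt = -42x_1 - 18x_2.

x_1(t) = -K_1e^(3t) + K_2e^(-4t), x_2(t) = 2K_1e^(3t) - 3K_2e^(-4t)

Coefficient matrix A = [[17, 7], [-42, -18]].
Characteristic polynomial det(A - λI) = λ^2 + λ - 12 = 0.
Eigenvalues λ = 3, -4.
For λ=3: (A-λI) row 1 is [14, 7], so an eigenvector is (-1, 2).
For λ=-4: (A-λI) row 1 is [21, 7], so an eigenvector is (1, -3).
General solution: K_1e^(3t)(-1,2) + K_2e^(-4t)(1,-3).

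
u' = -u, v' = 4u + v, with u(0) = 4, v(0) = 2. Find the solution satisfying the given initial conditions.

Coefficient matrix A = [[-1, 0], [4, 1]].
Characteristic polynomial det(A - λI) = λ^2 - 1 = 0.
Eigenvalues λ = -1, 1.
For λ=-1: (A-λI) row 2 is [4, 2], so an eigenvector is (1, -2).
For λ=1: (A-λI) row 1 is [-2, 0], so an eigenvector is (0, 1).
General solution: K_1e^(-t)(1,-2) + K_2e^(t)(0,1).
Applying u(0)=4, v(0)=2 gives K_1=4, K_2=10.

u(t) = 4e^(-t), v(t) = 10e^(t) - 8e^(-t)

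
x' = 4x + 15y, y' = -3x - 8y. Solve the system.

Coefficient matrix A = [[4, 15], [-3, -8]].
Characteristic polynomial det(A - λI) = λ^2 + 4λ + 13 = 0.
Eigenvalues λ = -2 ± 3i (complex conjugate pair).
For λ=-2+3i: an eigenvector is (2,-1) - i(-1,0) = (2 + i, -1).
A real fundamental pair from Re and Im of e^((-2+3i)t)v: X_1 = e^(-2t)(cos(3t)·(2,-1) + sin(3t)·(-1,0)), X_2 = e^(-2t)(sin(3t)·(2,-1) - cos(3t)·(-1,0)).
General solution: C_1X_1 + C_2X_2.

x(t) = -C_1e^(-2t)sin(3t) + 2C_1e^(-2t)cos(3t) + 2C_2e^(-2t)sin(3t) + C_2e^(-2t)cos(3t), y(t) = -C_1e^(-2t)cos(3t) - C_2e^(-2t)sin(3t)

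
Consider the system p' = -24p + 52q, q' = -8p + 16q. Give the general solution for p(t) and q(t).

p(t) = -3C_1e^(-4t)sin(4t) - 2C_1e^(-4t)cos(4t) - 2C_2e^(-4t)sin(4t) + 3C_2e^(-4t)cos(4t), q(t) = -C_1e^(-4t)sin(4t) - C_1e^(-4t)cos(4t) - C_2e^(-4t)sin(4t) + C_2e^(-4t)cos(4t)

Coefficient matrix A = [[-24, 52], [-8, 16]].
Characteristic polynomial det(A - λI) = λ^2 + 8λ + 32 = 0.
Eigenvalues λ = -4 ± 4i (complex conjugate pair).
For λ=-4+4i: an eigenvector is (-2,-1) - i(-3,-1) = (-2 + 3i, -1 + i).
A real fundamental pair from Re and Im of e^((-4+4i)t)v: X_1 = e^(-4t)(cos(4t)·(-2,-1) + sin(4t)·(-3,-1)), X_2 = e^(-4t)(sin(4t)·(-2,-1) - cos(4t)·(-3,-1)).
General solution: C_1X_1 + C_2X_2.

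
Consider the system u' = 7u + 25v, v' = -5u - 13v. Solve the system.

u(t) = -K_1e^(-3t)sin(5t) + 2K_1e^(-3t)cos(5t) + 2K_2e^(-3t)sin(5t) + K_2e^(-3t)cos(5t), v(t) = -K_1e^(-3t)cos(5t) - K_2e^(-3t)sin(5t)

Coefficient matrix A = [[7, 25], [-5, -13]].
Characteristic polynomial det(A - λI) = λ^2 + 6λ + 34 = 0.
Eigenvalues λ = -3 ± 5i (complex conjugate pair).
For λ=-3+5i: an eigenvector is (2,-1) - i(-1,0) = (2 + i, -1).
A real fundamental pair from Re and Im of e^((-3+5i)t)v: X_1 = e^(-3t)(cos(5t)·(2,-1) + sin(5t)·(-1,0)), X_2 = e^(-3t)(sin(5t)·(2,-1) - cos(5t)·(-1,0)).
General solution: K_1X_1 + K_2X_2.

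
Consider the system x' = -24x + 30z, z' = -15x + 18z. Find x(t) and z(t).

Coefficient matrix A = [[-24, 30], [-15, 18]].
Characteristic polynomial det(A - λI) = λ^2 + 6λ + 18 = 0.
Eigenvalues λ = -3 ± 3i (complex conjugate pair).
For λ=-3+3i: an eigenvector is (-1,-1) - i(-3,-2) = (-1 + 3i, -1 + 2i).
A real fundamental pair from Re and Im of e^((-3+3i)t)v: X_1 = e^(-3t)(cos(3t)·(-1,-1) + sin(3t)·(-3,-2)), X_2 = e^(-3t)(sin(3t)·(-1,-1) - cos(3t)·(-3,-2)).
General solution: K_1X_1 + K_2X_2.

x(t) = -3K_1e^(-3t)sin(3t) - K_1e^(-3t)cos(3t) - K_2e^(-3t)sin(3t) + 3K_2e^(-3t)cos(3t), z(t) = -2K_1e^(-3t)sin(3t) - K_1e^(-3t)cos(3t) - K_2e^(-3t)sin(3t) + 2K_2e^(-3t)cos(3t)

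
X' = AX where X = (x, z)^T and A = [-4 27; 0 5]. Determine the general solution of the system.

Coefficient matrix A = [[-4, 27], [0, 5]].
Characteristic polynomial det(A - λI) = λ^2 - λ - 20 = 0.
Eigenvalues λ = -4, 5.
For λ=-4: (A-λI) row 1 is [0, 27], so an eigenvector is (-1, 0).
For λ=5: (A-λI) row 1 is [-9, 27], so an eigenvector is (3, 1).
General solution: K_1e^(-4t)(-1,0) + K_2e^(5t)(3,1).

x(t) = -K_1e^(-4t) + 3K_2e^(5t), z(t) = K_2e^(5t)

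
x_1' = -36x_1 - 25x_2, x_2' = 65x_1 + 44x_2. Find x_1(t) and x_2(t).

x_1(t) = -c_1e^(4t)sin(5t) + 2c_1e^(4t)cos(5t) + 2c_2e^(4t)sin(5t) + c_2e^(4t)cos(5t), x_2(t) = 2c_1e^(4t)sin(5t) - 3c_1e^(4t)cos(5t) - 3c_2e^(4t)sin(5t) - 2c_2e^(4t)cos(5t)

Coefficient matrix A = [[-36, -25], [65, 44]].
Characteristic polynomial det(A - λI) = λ^2 - 8λ + 41 = 0.
Eigenvalues λ = 4 ± 5i (complex conjugate pair).
For λ=4+5i: an eigenvector is (2,-3) - i(-1,2) = (2 + i, -3 - 2i).
A real fundamental pair from Re and Im of e^((4+5i)t)v: X_1 = e^(4t)(cos(5t)·(2,-3) + sin(5t)·(-1,2)), X_2 = e^(4t)(sin(5t)·(2,-3) - cos(5t)·(-1,2)).
General solution: c_1X_1 + c_2X_2.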